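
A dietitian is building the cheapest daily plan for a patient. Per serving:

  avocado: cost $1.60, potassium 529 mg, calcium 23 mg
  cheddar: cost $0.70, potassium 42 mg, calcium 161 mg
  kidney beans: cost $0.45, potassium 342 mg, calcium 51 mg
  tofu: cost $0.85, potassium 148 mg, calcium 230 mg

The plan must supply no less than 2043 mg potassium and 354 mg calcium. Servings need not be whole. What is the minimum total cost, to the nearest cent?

With two linear requirements the optimum uses one or two foods; enumerate the corners.
avocado only: max(2043/529, 354/23) = 15.39 servings → $24.63.
cheddar only: max(2043/42, 354/161) = 48.64 servings → $34.05.
kidney beans only: max(2043/342, 354/51) = 6.941 servings → $3.12.
tofu only: max(2043/148, 354/230) = 13.8 servings → $11.73.
avocado + cheddar with both tight: 3.73 servings and 1.666 servings → $7.13.
avocado + kidney beans with both targets exact would need a negative amount; discard.
avocado + tofu with both tight: 3.53 servings and 1.186 servings → $6.66.
cheddar + kidney beans with both tight: 0.3189 servings and 5.935 servings → $2.89.
cheddar + tofu: the both-tight solution has a negative serving — not a feasible corner.
kidney beans + tofu with both tight: 5.871 servings and 0.2373 servings → $2.84.
The minimum over all feasible corners is $2.84.

$2.84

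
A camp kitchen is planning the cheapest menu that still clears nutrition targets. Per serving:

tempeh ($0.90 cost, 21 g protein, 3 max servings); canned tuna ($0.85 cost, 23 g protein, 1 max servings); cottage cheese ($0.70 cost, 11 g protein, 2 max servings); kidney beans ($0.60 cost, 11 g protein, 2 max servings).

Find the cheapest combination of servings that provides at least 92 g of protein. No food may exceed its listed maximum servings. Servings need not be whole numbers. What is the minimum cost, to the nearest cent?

Cost per g of protein: canned tuna $0.0370, tempeh $0.0429, kidney beans $0.0545, cottage cheese $0.0636.
Take 1 serving of canned tuna: +23.0 g protein for $0.85 (total $0.85, still need 69.0 g).
Take 3 servings of tempeh: +63.0 g protein for $2.70 (total $3.55, still need 6.0 g).
Take 0.5455 servings of kidney beans: +6.0 g protein for $0.33 (total $3.88, still need 0.0 g).
Greedy by cheapest-per-g is optimal for a single linear constraint, so the minimum cost is $3.88.

$3.88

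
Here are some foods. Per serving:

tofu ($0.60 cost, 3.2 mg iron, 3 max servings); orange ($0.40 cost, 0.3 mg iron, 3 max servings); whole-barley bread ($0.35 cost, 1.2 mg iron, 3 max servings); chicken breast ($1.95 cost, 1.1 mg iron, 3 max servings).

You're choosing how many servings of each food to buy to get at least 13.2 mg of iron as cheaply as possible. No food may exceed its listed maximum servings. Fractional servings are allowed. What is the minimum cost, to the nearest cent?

Cost per mg of iron: tofu $0.1875, whole-barley bread $0.2917, orange $1.3333, chicken breast $1.7727.
Take 3 servings of tofu: +9.6 mg iron for $1.80 (total $1.80, still need 3.6 mg).
Take 3 servings of whole-barley bread: +3.6 mg iron for $1.05 (total $2.85, still need 0.0 mg).
Filling from the cheapest source first is optimal under one linear minimum: $2.85.

$2.85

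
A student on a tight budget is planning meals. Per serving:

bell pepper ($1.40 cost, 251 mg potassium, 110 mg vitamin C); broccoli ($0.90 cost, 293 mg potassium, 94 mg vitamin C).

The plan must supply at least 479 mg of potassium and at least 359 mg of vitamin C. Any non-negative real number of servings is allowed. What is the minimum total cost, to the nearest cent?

$3.44

Compare the cost at each extreme point of the feasible region.
bell pepper only: max(479/251, 359/110) = 3.264 servings → $4.57.
broccoli only: max(479/293, 359/94) = 3.819 servings → $3.44.
bell pepper + broccoli with both targets exact would need a negative amount; discard.
Cheapest feasible corner: $3.44.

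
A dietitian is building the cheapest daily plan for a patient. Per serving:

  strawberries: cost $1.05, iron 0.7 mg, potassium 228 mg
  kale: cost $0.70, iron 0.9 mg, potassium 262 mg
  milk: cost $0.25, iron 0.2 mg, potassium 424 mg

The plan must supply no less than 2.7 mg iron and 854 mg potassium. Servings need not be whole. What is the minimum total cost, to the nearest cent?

strawberries only: max(2.7/0.7, 854/228) = 3.857 servings → $4.05.
kale only: max(2.7/0.9, 854/262) = 3.26 servings → $2.28.
milk only: max(2.7/0.2, 854/424) = 13.5 servings → $3.38.
strawberries + kale with both tight: 2.807 servings and 0.8165 servings → $3.52.
strawberries + milk with both targets exact would need a negative amount; discard.
kale + milk with both tight: 2.959 servings and 0.1859 servings → $2.12.
So the least-cost plan costs $2.12.

$2.12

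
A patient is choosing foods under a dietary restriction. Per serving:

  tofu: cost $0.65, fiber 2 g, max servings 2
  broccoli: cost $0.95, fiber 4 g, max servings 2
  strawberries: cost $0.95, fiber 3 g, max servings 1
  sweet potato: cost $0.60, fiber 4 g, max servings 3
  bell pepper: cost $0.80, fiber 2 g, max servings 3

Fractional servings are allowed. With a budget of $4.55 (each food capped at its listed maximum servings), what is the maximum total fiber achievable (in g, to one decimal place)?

22.7 g

Fiber per dollar: sweet potato 6.667, broccoli 4.211, strawberries 3.158, tofu 3.077, bell pepper 2.5.
Take 3 servings of sweet potato: spends $1.80, +12.0 g fiber (running total 12.0 g).
Take 2 servings of broccoli: spends $1.90, +8.0 g fiber (running total 20.0 g).
Take 0.8947 servings of strawberries: spends $0.85, +2.7 g fiber (running total 22.7 g).
Filling greedily by fiber-per-dollar is optimal for one linear limit, giving 22.7 g.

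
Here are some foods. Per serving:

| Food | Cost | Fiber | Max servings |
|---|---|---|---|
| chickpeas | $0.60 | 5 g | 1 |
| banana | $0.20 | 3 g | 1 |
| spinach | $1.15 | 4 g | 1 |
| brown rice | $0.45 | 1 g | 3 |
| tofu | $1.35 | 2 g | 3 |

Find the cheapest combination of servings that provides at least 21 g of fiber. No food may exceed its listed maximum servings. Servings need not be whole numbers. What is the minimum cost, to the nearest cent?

$7.35

Cost per g of fiber: banana $0.0667, chickpeas $0.1200, spinach $0.2875, brown rice $0.4500, tofu $0.6750.
Take 1 serving of banana: +3.0 g fiber for $0.20 (total $0.20, still need 18.0 g).
Take 1 serving of chickpeas: +5.0 g fiber for $0.60 (total $0.80, still need 13.0 g).
Take 1 serving of spinach: +4.0 g fiber for $1.15 (total $1.95, still need 9.0 g).
Take 3 servings of brown rice: +3.0 g fiber for $1.35 (total $3.30, still need 6.0 g).
Take 3 servings of tofu: +6.0 g fiber for $4.05 (total $7.35, still need 0.0 g).
Filling from the cheapest source first is optimal under one linear minimum: $7.35.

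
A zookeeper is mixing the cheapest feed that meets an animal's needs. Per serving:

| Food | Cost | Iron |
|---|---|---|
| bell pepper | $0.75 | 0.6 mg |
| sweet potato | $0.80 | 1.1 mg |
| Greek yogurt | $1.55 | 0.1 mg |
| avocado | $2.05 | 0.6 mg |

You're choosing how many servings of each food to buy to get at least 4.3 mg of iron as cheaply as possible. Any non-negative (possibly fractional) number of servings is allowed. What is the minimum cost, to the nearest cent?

Cost per mg of iron: sweet potato $0.7273, bell pepper $1.2500, avocado $3.4167, Greek yogurt $15.5000.
With no serving limits, use only sweet potato: 4.3 mg / 1.1 mg = 3.909 servings × $0.80 = $3.13.

$3.13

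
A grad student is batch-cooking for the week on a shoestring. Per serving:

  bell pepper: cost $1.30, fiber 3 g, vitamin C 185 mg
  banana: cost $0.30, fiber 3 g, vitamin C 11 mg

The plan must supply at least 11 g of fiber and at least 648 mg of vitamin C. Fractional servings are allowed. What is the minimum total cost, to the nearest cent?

A basic optimal solution has at most two foods positive. Try each food alone and each pair with both targets met exactly.
bell pepper only: max(11/3, 648/185) = 3.667 servings → $4.77.
banana only: max(11/3, 648/11) = 58.91 servings → $17.67.
bell pepper + banana with both tight: 3.492 servings and 0.1743 servings → $4.59.
Cheapest feasible corner: $4.59.

$4.59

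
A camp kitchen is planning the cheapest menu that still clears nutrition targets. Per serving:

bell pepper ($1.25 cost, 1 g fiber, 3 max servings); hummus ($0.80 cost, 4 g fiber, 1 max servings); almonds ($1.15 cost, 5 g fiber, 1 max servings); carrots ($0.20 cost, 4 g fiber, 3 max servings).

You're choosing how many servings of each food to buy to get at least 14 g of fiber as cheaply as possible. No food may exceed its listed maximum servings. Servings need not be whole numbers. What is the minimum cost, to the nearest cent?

Cost per g of fiber: carrots $0.0500, hummus $0.2000, almonds $0.2300, bell pepper $1.2500.
Take 3 servings of carrots: +12.0 g fiber for $0.60 (total $0.60, still need 2.0 g).
Take 0.5 servings of hummus: +2.0 g fiber for $0.40 (total $1.00, still need 0.0 g).
Filling from the cheapest source first is optimal under one linear minimum: $1.00.

$1.00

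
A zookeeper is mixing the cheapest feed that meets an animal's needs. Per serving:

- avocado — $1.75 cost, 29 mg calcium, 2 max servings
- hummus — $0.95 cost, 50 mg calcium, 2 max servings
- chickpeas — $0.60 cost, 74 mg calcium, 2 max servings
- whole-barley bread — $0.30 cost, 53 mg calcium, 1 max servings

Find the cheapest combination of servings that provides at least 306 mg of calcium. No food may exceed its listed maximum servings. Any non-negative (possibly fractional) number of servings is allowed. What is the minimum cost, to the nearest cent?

Cost per mg of calcium: whole-barley bread $0.0057, chickpeas $0.0081, hummus $0.0190, avocado $0.0603.
Take 1 serving of whole-barley bread: +53.0 mg calcium for $0.30 (total $0.30, still need 253.0 mg).
Take 2 servings of chickpeas: +148.0 mg calcium for $1.20 (total $1.50, still need 105.0 mg).
Take 2 servings of hummus: +100.0 mg calcium for $1.90 (total $3.40, still need 5.0 mg).
Take 0.1724 servings of avocado: +5.0 mg calcium for $0.30 (total $3.70, still need 0.0 mg).
Greedy by cheapest-per-mg is optimal for a single linear constraint, so the minimum cost is $3.70.

$3.70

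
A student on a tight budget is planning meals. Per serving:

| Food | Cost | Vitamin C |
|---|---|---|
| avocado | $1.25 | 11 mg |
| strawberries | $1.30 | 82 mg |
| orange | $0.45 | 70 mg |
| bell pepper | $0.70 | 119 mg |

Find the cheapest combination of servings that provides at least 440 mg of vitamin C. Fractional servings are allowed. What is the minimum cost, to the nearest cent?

Cost per mg of vitamin C: bell pepper $0.0059, orange $0.0064, strawberries $0.0159, avocado $0.1136.
With no serving limits, use only bell pepper: 440 mg / 119 mg = 3.697 servings × $0.70 = $2.59.

$2.59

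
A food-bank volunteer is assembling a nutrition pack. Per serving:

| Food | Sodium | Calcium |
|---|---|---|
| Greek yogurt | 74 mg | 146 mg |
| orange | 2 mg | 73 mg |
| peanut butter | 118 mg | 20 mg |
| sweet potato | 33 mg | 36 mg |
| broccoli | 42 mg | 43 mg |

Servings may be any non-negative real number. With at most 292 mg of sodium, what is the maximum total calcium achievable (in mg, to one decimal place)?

Calcium per mg sodium: orange 36.5, Greek yogurt 1.973, sweet potato 1.091, broccoli 1.024, peanut butter 0.1695.
With no serving limits, spend the whole sodium allowance on orange: 292 mg / 2 mg × 73 mg = 10658.0 mg.

10658.0 mg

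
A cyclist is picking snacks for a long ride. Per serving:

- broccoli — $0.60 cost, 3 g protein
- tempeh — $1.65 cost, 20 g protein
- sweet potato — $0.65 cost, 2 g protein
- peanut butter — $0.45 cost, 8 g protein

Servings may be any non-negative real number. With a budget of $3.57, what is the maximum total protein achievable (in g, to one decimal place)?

Protein per dollar: peanut butter 17.78, tempeh 12.12, broccoli 5, sweet potato 3.077.
With no serving limits, spend the whole cost allowance on peanut butter: $3.57 / $0.45 × 8 g = 63.5 g.

63.5 g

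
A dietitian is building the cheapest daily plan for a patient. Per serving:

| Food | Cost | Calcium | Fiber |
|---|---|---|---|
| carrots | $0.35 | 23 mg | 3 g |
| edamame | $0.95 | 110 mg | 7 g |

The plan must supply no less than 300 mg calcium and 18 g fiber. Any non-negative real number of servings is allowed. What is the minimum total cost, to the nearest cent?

$2.59

Compare the cost at each extreme point of the feasible region.
carrots only: max(300/23, 18/3) = 13.04 servings → $4.57.
edamame only: max(300/110, 18/7) = 2.727 servings → $2.59.
carrots + edamame with both targets exact would need a negative amount; discard.
The minimum over all feasible corners is $2.59.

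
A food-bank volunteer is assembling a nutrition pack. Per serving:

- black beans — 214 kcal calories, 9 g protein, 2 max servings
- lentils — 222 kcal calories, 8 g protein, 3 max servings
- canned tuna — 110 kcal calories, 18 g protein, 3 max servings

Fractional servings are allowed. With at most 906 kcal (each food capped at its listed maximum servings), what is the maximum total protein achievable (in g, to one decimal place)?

77.3 g

Protein per kcal: canned tuna 0.1636, black beans 0.04206, lentils 0.03604.
Take 3 servings of canned tuna: uses 330 kcal, +54.0 g protein (running total 54.0 g).
Take 2 servings of black beans: uses 428 kcal, +18.0 g protein (running total 72.0 g).
Take 0.6667 servings of lentils: uses 148 kcal, +5.3 g protein (running total 77.3 g).
Greedy by best ratio exhausts the calories allowance optimally: 77.3 g.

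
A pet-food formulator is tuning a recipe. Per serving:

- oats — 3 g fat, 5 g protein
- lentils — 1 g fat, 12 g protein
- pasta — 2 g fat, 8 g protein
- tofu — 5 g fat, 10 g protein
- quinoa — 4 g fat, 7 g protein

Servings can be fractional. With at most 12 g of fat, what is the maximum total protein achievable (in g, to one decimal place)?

Protein per g fat: lentils 12, pasta 4, tofu 2, quinoa 1.75, oats 1.667.
With no serving limits, spend the whole fat allowance on lentils: 12 g / 1 g × 12 g = 144.0 g.

144.0 g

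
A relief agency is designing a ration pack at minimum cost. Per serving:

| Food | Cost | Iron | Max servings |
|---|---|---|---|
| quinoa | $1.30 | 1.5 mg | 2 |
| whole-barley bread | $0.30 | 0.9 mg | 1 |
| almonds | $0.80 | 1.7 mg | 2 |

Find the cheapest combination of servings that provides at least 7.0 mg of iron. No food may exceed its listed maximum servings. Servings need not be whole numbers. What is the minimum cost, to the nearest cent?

Cost per mg of iron: whole-barley bread $0.3333, almonds $0.4706, quinoa $0.8667.
Take 1 serving of whole-barley bread: +0.9 mg iron for $0.30 (total $0.30, still need 6.1 mg).
Take 2 servings of almonds: +3.4 mg iron for $1.60 (total $1.90, still need 2.7 mg).
Take 1.8 servings of quinoa: +2.7 mg iron for $2.34 (total $4.24, still need 0.0 mg).
Greedy by cheapest-per-mg is optimal for a single linear constraint, so the minimum cost is $4.24.

$4.24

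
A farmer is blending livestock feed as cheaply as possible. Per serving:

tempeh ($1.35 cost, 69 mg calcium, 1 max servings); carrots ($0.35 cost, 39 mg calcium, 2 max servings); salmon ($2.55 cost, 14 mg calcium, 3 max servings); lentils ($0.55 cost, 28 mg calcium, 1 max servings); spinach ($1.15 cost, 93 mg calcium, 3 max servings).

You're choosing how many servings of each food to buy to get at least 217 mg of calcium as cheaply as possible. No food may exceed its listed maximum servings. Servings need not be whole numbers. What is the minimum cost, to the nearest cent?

$2.42

Cost per mg of calcium: carrots $0.0090, spinach $0.0124, tempeh $0.0196, lentils $0.0196, salmon $0.1821.
Take 2 servings of carrots: +78.0 mg calcium for $0.70 (total $0.70, still need 139.0 mg).
Take 1.495 servings of spinach: +139.0 mg calcium for $1.72 (total $2.42, still need 0.0 mg).
Greedy by cheapest-per-mg is optimal for a single linear constraint, so the minimum cost is $2.42.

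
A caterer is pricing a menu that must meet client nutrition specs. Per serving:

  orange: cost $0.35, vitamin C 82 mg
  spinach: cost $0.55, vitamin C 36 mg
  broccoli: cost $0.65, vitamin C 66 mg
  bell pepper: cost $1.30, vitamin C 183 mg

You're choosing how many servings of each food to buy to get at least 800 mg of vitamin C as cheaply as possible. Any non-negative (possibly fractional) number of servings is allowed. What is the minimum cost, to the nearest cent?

$3.41

Cost per mg of vitamin C: orange $0.0043, bell pepper $0.0071, broccoli $0.0098, spinach $0.0153.
With no serving limits, use only orange: 800 mg / 82 mg = 9.756 servings × $0.35 = $3.41.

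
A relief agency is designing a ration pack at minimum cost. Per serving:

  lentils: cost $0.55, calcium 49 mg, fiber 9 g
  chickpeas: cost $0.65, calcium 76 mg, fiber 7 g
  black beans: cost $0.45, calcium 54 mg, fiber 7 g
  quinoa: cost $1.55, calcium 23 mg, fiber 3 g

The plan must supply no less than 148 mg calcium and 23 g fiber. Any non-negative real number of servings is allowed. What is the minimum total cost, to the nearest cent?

Check every corner: each single food scaled to meet both minima, and each pair solved so both constraints bind.
lentils only: max(148/49, 23/9) = 3.02 servings → $1.66.
chickpeas only: max(148/76, 23/7) = 3.286 servings → $2.14.
black beans only: max(148/54, 23/7) = 3.286 servings → $1.48.
quinoa only: max(148/23, 23/3) = 7.667 servings → $11.88.
lentils + chickpeas with both tight: 2.088 servings and 0.6012 servings → $1.54.
lentils + black beans with both tight: 1.441 servings and 1.434 servings → $1.44.
lentils + quinoa with both tight: 1.417 servings and 3.417 servings → $6.08.
chickpeas + black beans: the both-tight solution has a negative serving — not a feasible corner.
chickpeas + quinoa: the both-tight solution has a negative serving — not a feasible corner.
black beans + quinoa: the both-tight solution has a negative serving — not a feasible corner.
Cheapest feasible corner: $1.44.

$1.44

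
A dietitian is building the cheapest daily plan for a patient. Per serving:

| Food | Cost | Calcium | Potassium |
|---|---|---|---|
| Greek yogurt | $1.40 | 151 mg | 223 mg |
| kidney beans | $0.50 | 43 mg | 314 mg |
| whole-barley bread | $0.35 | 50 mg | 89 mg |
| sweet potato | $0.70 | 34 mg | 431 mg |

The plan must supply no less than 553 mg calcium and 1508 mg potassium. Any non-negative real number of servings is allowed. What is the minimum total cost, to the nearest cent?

For a min-cost LP with two ≥-constraints, a basic feasible solution has at most two positive variables.
Greek yogurt only: max(553/151, 1508/223) = 6.762 servings → $9.47.
kidney beans only: max(553/43, 1508/314) = 12.86 servings → $6.43.
whole-barley bread only: max(553/50, 1508/89) = 16.94 servings → $5.93.
sweet potato only: max(553/34, 1508/431) = 16.26 servings → $11.39.
Greek yogurt + kidney beans with both tight: 2.876 servings and 2.76 servings → $5.41.
Greek yogurt + whole-barley bread: intersection lies outside the first quadrant.
Greek yogurt + sweet potato with both tight: 3.253 servings and 1.815 servings → $5.83.
kidney beans + whole-barley bread with both tight: 2.205 servings and 9.163 servings → $4.31.
kidney beans + sweet potato: intersection lies outside the first quadrant.
whole-barley bread + sweet potato with both tight: 10.1 servings and 1.413 servings → $4.52.
The minimum over all feasible corners is $4.31.

$4.31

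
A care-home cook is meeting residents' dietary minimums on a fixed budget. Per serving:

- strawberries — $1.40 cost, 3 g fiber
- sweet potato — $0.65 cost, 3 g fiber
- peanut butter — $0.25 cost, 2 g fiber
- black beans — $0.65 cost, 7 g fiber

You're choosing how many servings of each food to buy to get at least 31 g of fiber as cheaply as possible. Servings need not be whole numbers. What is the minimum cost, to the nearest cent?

$2.88

Cost per g of fiber: black beans $0.0929, peanut butter $0.1250, sweet potato $0.2167, strawberries $0.4667.
With no serving limits, use only black beans: 31 g / 7 g = 4.429 servings × $0.65 = $2.88.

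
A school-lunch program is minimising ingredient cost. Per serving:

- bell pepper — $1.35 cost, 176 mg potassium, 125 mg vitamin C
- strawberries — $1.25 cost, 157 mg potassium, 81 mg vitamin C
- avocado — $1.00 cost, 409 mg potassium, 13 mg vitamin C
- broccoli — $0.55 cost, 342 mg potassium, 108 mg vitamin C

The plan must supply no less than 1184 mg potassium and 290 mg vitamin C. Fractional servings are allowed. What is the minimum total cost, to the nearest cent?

For a min-cost LP with two ≥-constraints, a basic feasible solution has at most two positive variables.
bell pepper only: max(1184/176, 290/125) = 6.727 servings → $9.08.
strawberries only: max(1184/157, 290/81) = 7.541 servings → $9.43.
avocado only: max(1184/409, 290/13) = 22.31 servings → $22.31.
broccoli only: max(1184/342, 290/108) = 3.462 servings → $1.90.
bell pepper + strawberries with both targets exact would need a negative amount; discard.
bell pepper + avocado with both tight: 2.114 servings and 1.985 servings → $4.84.
bell pepper + broccoli: the both-tight solution has a negative serving — not a feasible corner.
strawberries + avocado with both tight: 3.32 servings and 1.62 servings → $5.77.
strawberries + broccoli: intersection lies outside the first quadrant.
avocado + broccoli with both tight: 0.7222 servings and 2.598 servings → $2.15.
Cheapest feasible corner: $1.90.

$1.90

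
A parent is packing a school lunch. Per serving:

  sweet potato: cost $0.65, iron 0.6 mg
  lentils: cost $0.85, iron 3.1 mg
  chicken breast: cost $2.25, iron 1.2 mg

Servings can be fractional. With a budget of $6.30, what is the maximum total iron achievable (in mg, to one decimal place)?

23.0 mg

Iron per dollar: lentils 3.647, sweet potato 0.9231, chicken breast 0.5333.
With no serving limits, spend the whole cost allowance on lentils: $6.30 / $0.85 × 3.1 mg = 23.0 mg.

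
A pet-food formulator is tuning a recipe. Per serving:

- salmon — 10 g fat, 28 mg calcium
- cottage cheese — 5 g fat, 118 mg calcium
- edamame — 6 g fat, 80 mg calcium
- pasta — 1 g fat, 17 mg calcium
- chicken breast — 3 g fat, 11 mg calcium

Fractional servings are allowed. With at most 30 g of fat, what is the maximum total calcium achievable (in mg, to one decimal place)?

708.0 mg

Calcium per g fat: cottage cheese 23.6, pasta 17, edamame 13.33, chicken breast 3.667, salmon 2.8.
With no serving limits, spend the whole fat allowance on cottage cheese: 30 g / 5 g × 118 mg = 708.0 mg.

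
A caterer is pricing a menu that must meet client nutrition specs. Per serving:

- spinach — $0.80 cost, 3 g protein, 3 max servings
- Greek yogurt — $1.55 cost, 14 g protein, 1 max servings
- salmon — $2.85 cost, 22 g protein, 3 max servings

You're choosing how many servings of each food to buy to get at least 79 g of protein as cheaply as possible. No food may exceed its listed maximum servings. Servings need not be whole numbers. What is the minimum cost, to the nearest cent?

$9.97

Cost per g of protein: Greek yogurt $0.1107, salmon $0.1295, spinach $0.2667.
Take 1 serving of Greek yogurt: +14.0 g protein for $1.55 (total $1.55, still need 65.0 g).
Take 2.955 servings of salmon: +65.0 g protein for $8.42 (total $9.97, still need 0.0 g).
Greedy by cheapest-per-g is optimal for a single linear constraint, so the minimum cost is $9.97.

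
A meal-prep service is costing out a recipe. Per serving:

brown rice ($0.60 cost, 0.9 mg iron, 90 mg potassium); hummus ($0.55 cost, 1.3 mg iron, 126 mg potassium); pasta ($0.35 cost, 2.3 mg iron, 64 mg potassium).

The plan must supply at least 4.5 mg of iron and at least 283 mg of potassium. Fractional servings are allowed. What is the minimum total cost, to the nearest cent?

$1.30

With two linear requirements the optimum uses one or two foods; enumerate the corners.
brown rice only: max(4.5/0.9, 283/90) = 5 servings → $3.00.
hummus only: max(4.5/1.3, 283/126) = 3.462 servings → $1.90.
pasta only: max(4.5/2.3, 283/64) = 4.422 servings → $1.55.
brown rice + hummus: intersection lies outside the first quadrant.
brown rice + pasta with both tight: 2.429 servings and 1.006 servings → $1.81.
hummus + pasta with both tight: 1.757 servings and 0.9637 servings → $1.30.
So the least-cost plan costs $1.30.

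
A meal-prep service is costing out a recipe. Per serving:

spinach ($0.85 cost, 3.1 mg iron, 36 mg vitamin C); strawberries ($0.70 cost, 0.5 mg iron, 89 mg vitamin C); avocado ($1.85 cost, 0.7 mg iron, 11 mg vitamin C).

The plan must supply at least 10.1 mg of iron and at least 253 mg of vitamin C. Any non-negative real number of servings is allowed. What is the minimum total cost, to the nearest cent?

$3.69

The cheapest plan sits at a corner of the feasible region — with two constraints it uses at most two foods.
spinach only: max(10.1/3.1, 253/36) = 7.028 servings → $5.97.
strawberries only: max(10.1/0.5, 253/89) = 20.2 servings → $14.14.
avocado only: max(10.1/0.7, 253/11) = 23 servings → $42.55.
spinach + strawberries with both tight: 2.995 servings and 1.631 servings → $3.69.
spinach + avocado with both targets exact would need a negative amount; discard.
strawberries + avocado with both tight: 1.162 servings and 13.6 servings → $25.97.
So the least-cost plan costs $3.69.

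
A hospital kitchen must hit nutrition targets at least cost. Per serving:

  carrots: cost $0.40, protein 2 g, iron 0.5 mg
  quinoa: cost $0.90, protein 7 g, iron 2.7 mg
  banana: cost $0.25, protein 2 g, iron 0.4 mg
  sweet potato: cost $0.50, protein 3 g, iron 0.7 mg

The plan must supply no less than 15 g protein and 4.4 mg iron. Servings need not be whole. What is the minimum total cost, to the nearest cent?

carrots only: max(15/2, 4.4/0.5) = 8.8 servings → $3.52.
quinoa only: max(15/7, 4.4/2.7) = 2.143 servings → $1.93.
banana only: max(15/2, 4.4/0.4) = 11 servings → $2.75.
sweet potato only: max(15/3, 4.4/0.7) = 6.286 servings → $3.14.
carrots + quinoa with both tight: 5.105 servings and 0.6842 servings → $2.66.
carrots + banana: intersection lies outside the first quadrant.
carrots + sweet potato: intersection lies outside the first quadrant.
quinoa + banana with both tight: 1.077 servings and 3.731 servings → $1.90.
quinoa + sweet potato with both tight: 0.8438 servings and 3.031 servings → $2.27.
banana + sweet potato: intersection lies outside the first quadrant.
So the least-cost plan costs $1.90.

$1.90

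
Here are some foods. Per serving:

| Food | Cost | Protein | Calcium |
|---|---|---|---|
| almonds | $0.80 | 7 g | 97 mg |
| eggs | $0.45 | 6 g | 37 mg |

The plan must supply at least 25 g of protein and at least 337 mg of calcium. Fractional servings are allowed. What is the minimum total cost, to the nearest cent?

An LP optimum is at a vertex; with two nutrient constraints at most two foods are used. Check each candidate.
almonds only: max(25/7, 337/97) = 3.571 servings → $2.86.
eggs only: max(25/6, 337/37) = 9.108 servings → $4.10.
almonds + eggs with both tight: 3.396 servings and 0.2043 servings → $2.81.
The minimum over all feasible corners is $2.81.

$2.81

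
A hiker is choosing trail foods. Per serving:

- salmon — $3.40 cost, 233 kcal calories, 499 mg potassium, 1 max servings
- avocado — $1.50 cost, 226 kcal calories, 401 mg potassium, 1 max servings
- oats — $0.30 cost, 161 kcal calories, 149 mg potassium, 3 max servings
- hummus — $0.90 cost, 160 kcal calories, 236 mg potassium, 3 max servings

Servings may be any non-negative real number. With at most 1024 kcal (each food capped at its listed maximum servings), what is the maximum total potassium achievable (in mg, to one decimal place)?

1686.7 mg

Potassium per kcal: salmon 2.142, avocado 1.774, hummus 1.475, oats 0.9255.
Take 1 serving of salmon: uses 233 kcal, +499.0 mg potassium (running total 499.0 mg).
Take 1 serving of avocado: uses 226 kcal, +401.0 mg potassium (running total 900.0 mg).
Take 3 servings of hummus: uses 480 kcal, +708.0 mg potassium (running total 1608.0 mg).
Take 0.528 servings of oats: uses 85 kcal, +78.7 mg potassium (running total 1686.7 mg).
Filling greedily by potassium-per-kcal is optimal for one linear limit, giving 1686.7 mg.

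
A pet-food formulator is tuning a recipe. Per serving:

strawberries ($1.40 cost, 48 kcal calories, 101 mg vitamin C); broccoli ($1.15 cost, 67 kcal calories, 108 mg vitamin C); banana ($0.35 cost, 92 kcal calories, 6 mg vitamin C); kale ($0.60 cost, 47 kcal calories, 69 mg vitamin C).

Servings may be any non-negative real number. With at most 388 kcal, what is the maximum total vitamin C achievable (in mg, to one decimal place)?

816.4 mg

Vitamin C per kcal: strawberries 2.104, broccoli 1.612, kale 1.468, banana 0.06522.
With no serving limits, spend the whole calories allowance on strawberries: 388 kcal / 48 kcal × 101 mg = 816.4 mg.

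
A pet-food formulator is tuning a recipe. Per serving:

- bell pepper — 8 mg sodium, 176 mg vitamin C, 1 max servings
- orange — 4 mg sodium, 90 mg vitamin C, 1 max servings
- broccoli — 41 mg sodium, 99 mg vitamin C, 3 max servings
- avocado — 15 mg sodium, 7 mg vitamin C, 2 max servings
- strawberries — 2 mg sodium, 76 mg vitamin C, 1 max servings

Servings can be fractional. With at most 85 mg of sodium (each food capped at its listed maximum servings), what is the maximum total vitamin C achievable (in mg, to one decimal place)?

Vitamin C per mg sodium: strawberries 38, orange 22.5, bell pepper 22, broccoli 2.415, avocado 0.4667.
Take 1 serving of strawberries: uses 2 mg sodium, +76.0 mg vitamin C (running total 76.0 mg).
Take 1 serving of orange: uses 4 mg sodium, +90.0 mg vitamin C (running total 166.0 mg).
Take 1 serving of bell pepper: uses 8 mg sodium, +176.0 mg vitamin C (running total 342.0 mg).
Take 1.732 servings of broccoli: uses 71 mg sodium, +171.4 mg vitamin C (running total 513.4 mg).
Greedy by best ratio exhausts the sodium allowance optimally: 513.4 mg.

513.4 mg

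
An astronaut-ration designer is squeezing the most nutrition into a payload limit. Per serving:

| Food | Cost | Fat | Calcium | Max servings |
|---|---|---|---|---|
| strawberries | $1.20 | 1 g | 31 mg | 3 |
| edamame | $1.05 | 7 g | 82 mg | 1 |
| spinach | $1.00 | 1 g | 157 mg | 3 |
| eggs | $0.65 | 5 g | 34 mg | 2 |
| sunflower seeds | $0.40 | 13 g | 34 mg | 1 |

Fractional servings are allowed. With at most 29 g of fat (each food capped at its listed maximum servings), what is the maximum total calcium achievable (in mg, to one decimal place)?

729.7 mg

Calcium per g fat: spinach 157, strawberries 31, edamame 11.71, eggs 6.8, sunflower seeds 2.615.
Take 3 servings of spinach: uses 3 g fat, +471.0 mg calcium (running total 471.0 mg).
Take 3 servings of strawberries: uses 3 g fat, +93.0 mg calcium (running total 564.0 mg).
Take 1 serving of edamame: uses 7 g fat, +82.0 mg calcium (running total 646.0 mg).
Take 2 servings of eggs: uses 10 g fat, +68.0 mg calcium (running total 714.0 mg).
Take 0.4615 servings of sunflower seeds: uses 6 g fat, +15.7 mg calcium (running total 729.7 mg).
Greedy by best ratio exhausts the fat allowance optimally: 729.7 mg.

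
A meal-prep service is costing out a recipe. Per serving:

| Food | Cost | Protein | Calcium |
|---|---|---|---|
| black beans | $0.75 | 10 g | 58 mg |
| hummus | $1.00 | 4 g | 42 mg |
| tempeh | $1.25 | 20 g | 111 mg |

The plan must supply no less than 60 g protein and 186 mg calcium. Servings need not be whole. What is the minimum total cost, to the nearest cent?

Two binding constraints pin down two serving amounts, so the optimal mix uses at most two foods. The candidates are each food alone (scaled to the tighter of protein/calcium) and each pair with both constraints tight.
black beans only: max(60/10, 186/58) = 6 servings → $4.50.
hummus only: max(60/4, 186/42) = 15 servings → $15.00.
tempeh only: max(60/20, 186/111) = 3 servings → $3.75.
black beans + hummus: the both-tight solution has a negative serving — not a feasible corner.
black beans + tempeh with both targets exact would need a negative amount; discard.
hummus + tempeh: intersection lies outside the first quadrant.
The minimum over all feasible corners is $3.75.

$3.75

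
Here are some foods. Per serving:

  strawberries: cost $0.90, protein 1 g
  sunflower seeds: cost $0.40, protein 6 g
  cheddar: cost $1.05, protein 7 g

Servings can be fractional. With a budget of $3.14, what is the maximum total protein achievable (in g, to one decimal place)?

Protein per dollar: sunflower seeds 15, cheddar 6.667, strawberries 1.111.
With no serving limits, spend the whole cost allowance on sunflower seeds: $3.14 / $0.40 × 6 g = 47.1 g.

47.1 g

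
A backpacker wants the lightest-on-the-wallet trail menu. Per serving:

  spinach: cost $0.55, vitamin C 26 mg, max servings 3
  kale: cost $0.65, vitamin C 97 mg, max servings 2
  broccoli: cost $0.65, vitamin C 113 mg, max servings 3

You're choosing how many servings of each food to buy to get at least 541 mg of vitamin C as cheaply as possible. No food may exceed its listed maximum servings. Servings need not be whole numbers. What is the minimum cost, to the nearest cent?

$3.42

Cost per mg of vitamin C: broccoli $0.0058, kale $0.0067, spinach $0.0212.
Take 3 servings of broccoli: +339.0 mg vitamin C for $1.95 (total $1.95, still need 202.0 mg).
Take 2 servings of kale: +194.0 mg vitamin C for $1.30 (total $3.25, still need 8.0 mg).
Take 0.3077 servings of spinach: +8.0 mg vitamin C for $0.17 (total $3.42, still need 0.0 mg).
Greedy by cheapest-per-mg is optimal for a single linear constraint, so the minimum cost is $3.42.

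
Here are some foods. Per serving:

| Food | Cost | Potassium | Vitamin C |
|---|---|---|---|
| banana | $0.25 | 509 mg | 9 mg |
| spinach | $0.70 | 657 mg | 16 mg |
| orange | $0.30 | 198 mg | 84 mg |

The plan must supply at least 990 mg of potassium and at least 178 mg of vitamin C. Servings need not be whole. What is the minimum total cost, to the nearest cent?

Two binding constraints pin down two serving amounts, so the optimal mix uses at most two foods. The candidates are each food alone (scaled to the tighter of potassium/vitamin C) and each pair with both constraints tight.
banana only: max(990/509, 178/9) = 19.78 servings → $4.94.
spinach only: max(990/657, 178/16) = 11.12 servings → $7.79.
orange only: max(990/198, 178/84) = 5 servings → $1.50.
banana + spinach with both targets exact would need a negative amount; discard.
banana + orange with both tight: 1.169 servings and 1.994 servings → $0.89.
spinach + orange with both tight: 0.9211 servings and 1.944 servings → $1.23.
So the least-cost plan costs $0.89.

$0.89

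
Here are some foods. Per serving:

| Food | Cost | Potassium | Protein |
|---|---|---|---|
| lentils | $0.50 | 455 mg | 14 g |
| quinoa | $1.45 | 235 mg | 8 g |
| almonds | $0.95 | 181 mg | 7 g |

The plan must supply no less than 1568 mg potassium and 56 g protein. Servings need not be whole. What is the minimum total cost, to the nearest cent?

lentils only: max(1568/455, 56/14) = 4 servings → $2.00.
quinoa only: max(1568/235, 56/8) = 7 servings → $10.15.
almonds only: max(1568/181, 56/7) = 8.663 servings → $8.23.
lentils + quinoa: intersection lies outside the first quadrant.
lentils + almonds with both tight: 1.29 servings and 5.419 servings → $5.79.
quinoa + almonds with both tight: 4.264 servings and 3.127 servings → $9.15.
Cheapest feasible corner: $2.00.

$2.00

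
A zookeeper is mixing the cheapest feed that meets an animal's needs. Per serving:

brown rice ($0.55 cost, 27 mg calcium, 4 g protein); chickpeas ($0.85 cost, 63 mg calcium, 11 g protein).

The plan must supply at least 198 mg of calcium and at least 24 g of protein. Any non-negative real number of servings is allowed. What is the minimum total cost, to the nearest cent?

At the optimum either one food covers both requirements or two foods hit both targets exactly; no other combination can be cheaper.
brown rice only: max(198/27, 24/4) = 7.333 servings → $4.03.
chickpeas only: max(198/63, 24/11) = 3.143 servings → $2.67.
brown rice + chickpeas: the both-tight solution has a negative serving — not a feasible corner.
Cheapest feasible corner: $2.67.

$2.67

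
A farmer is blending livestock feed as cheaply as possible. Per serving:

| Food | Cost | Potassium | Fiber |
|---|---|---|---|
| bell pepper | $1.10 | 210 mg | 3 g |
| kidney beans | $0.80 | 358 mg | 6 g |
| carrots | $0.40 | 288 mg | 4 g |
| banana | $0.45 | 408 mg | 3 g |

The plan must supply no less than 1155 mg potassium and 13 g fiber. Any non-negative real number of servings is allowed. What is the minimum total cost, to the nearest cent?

$1.47

An LP optimum is at a vertex; with two nutrient constraints at most two foods are used. Check each candidate.
bell pepper only: max(1155/210, 13/3) = 5.5 servings → $6.05.
kidney beans only: max(1155/358, 13/6) = 3.226 servings → $2.58.
carrots only: max(1155/288, 13/4) = 4.01 servings → $1.60.
banana only: max(1155/408, 13/3) = 4.333 servings → $1.95.
bell pepper + kidney beans with both targets exact would need a negative amount; discard.
bell pepper + carrots: intersection lies outside the first quadrant.
bell pepper + banana with both tight: 3.096 servings and 1.237 servings → $3.96.
kidney beans + carrots with both targets exact would need a negative amount; discard.
kidney beans + banana with both tight: 1.338 servings and 1.656 servings → $1.82.
carrots + banana with both tight: 2.395 servings and 1.141 servings → $1.47.
The minimum over all feasible corners is $1.47.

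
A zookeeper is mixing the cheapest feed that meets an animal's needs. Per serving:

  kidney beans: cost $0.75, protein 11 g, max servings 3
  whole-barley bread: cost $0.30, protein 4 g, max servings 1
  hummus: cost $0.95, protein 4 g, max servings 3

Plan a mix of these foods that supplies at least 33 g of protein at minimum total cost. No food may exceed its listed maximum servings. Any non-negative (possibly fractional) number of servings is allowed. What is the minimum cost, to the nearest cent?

$2.25

Cost per g of protein: kidney beans $0.0682, whole-barley bread $0.0750, hummus $0.2375.
Take 3 servings of kidney beans: +33.0 g protein for $2.25 (total $2.25, still need 0.0 g).
Greedy by cheapest-per-g is optimal for a single linear constraint, so the minimum cost is $2.25.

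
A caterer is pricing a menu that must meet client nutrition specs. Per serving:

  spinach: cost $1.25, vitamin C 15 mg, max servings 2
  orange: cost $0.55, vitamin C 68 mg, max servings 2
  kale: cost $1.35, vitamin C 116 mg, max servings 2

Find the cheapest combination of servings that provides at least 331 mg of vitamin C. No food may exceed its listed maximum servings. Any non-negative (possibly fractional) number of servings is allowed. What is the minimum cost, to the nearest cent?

Cost per mg of vitamin C: orange $0.0081, kale $0.0116, spinach $0.0833.
Take 2 servings of orange: +136.0 mg vitamin C for $1.10 (total $1.10, still need 195.0 mg).
Take 1.681 servings of kale: +195.0 mg vitamin C for $2.27 (total $3.37, still need 0.0 mg).
Filling from the cheapest source first is optimal under one linear minimum: $3.37.

$3.37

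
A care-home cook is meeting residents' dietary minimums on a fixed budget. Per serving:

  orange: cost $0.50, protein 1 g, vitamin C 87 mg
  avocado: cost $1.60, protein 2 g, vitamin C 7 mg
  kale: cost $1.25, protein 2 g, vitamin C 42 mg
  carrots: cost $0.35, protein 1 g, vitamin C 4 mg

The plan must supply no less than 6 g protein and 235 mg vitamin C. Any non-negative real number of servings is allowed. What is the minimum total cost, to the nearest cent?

This is a tiny linear program; its minimum lies at a vertex of the feasible set. List the vertices and price them.
orange only: max(6/1, 235/87) = 6 servings → $3.00.
avocado only: max(6/2, 235/7) = 33.57 servings → $53.71.
kale only: max(6/2, 235/42) = 5.595 servings → $6.99.
carrots only: max(6/1, 235/4) = 58.75 servings → $20.56.
orange + avocado with both tight: 2.563 servings and 1.719 servings → $4.03.
orange + kale with both tight: 1.652 servings and 2.174 servings → $3.54.
orange + carrots with both tight: 2.542 servings and 3.458 servings → $2.48.
avocado + kale: intersection lies outside the first quadrant.
avocado + carrots: the both-tight solution has a negative serving — not a feasible corner.
kale + carrots: intersection lies outside the first quadrant.
Cheapest feasible corner: $2.48.

$2.48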